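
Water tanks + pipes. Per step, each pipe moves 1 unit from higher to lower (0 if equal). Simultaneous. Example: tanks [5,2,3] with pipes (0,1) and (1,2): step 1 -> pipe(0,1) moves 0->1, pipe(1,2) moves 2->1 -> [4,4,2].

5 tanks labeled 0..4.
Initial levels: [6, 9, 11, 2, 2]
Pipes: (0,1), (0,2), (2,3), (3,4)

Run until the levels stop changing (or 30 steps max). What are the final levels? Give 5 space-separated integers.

Answer: 7 6 6 5 6

Derivation:
Step 1: flows [1->0,2->0,2->3,3=4] -> levels [8 8 9 3 2]
Step 2: flows [0=1,2->0,2->3,3->4] -> levels [9 8 7 3 3]
Step 3: flows [0->1,0->2,2->3,3=4] -> levels [7 9 7 4 3]
Step 4: flows [1->0,0=2,2->3,3->4] -> levels [8 8 6 4 4]
Step 5: flows [0=1,0->2,2->3,3=4] -> levels [7 8 6 5 4]
Step 6: flows [1->0,0->2,2->3,3->4] -> levels [7 7 6 5 5]
Step 7: flows [0=1,0->2,2->3,3=4] -> levels [6 7 6 6 5]
Step 8: flows [1->0,0=2,2=3,3->4] -> levels [7 6 6 5 6]
Step 9: flows [0->1,0->2,2->3,4->3] -> levels [5 7 6 7 5]
Step 10: flows [1->0,2->0,3->2,3->4] -> levels [7 6 6 5 6]
  -> period-2 cycle: step 10 state = step 8 state; never stabilizes
  -> state at step 30: (30-8) mod 2 = 0, same as step 8 -> [7 6 6 5 6]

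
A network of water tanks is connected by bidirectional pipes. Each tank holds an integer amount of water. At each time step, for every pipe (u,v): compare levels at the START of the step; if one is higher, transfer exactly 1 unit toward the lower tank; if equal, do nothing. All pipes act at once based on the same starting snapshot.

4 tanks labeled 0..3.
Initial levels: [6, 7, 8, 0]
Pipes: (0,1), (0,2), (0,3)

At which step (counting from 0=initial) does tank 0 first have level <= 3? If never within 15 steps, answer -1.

Answer: 6

Derivation:
Step 1: flows [1->0,2->0,0->3] -> levels [7 6 7 1]
Step 2: flows [0->1,0=2,0->3] -> levels [5 7 7 2]
Step 3: flows [1->0,2->0,0->3] -> levels [6 6 6 3]
Step 4: flows [0=1,0=2,0->3] -> levels [5 6 6 4]
Step 5: flows [1->0,2->0,0->3] -> levels [6 5 5 5]
Step 6: flows [0->1,0->2,0->3] -> levels [3 6 6 6]
Tank 0 first reaches <=3 at step 6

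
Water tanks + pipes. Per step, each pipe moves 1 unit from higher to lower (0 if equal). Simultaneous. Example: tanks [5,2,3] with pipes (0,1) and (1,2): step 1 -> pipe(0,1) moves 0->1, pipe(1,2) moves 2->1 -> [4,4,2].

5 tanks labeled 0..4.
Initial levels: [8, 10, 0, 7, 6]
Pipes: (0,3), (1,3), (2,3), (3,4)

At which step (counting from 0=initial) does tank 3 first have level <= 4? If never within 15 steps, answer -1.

Answer: 6

Derivation:
Step 1: flows [0->3,1->3,3->2,3->4] -> levels [7 9 1 7 7]
Step 2: flows [0=3,1->3,3->2,3=4] -> levels [7 8 2 7 7]
Step 3: flows [0=3,1->3,3->2,3=4] -> levels [7 7 3 7 7]
Step 4: flows [0=3,1=3,3->2,3=4] -> levels [7 7 4 6 7]
Step 5: flows [0->3,1->3,3->2,4->3] -> levels [6 6 5 8 6]
Step 6: flows [3->0,3->1,3->2,3->4] -> levels [7 7 6 4 7]
Tank 3 first reaches <=4 at step 6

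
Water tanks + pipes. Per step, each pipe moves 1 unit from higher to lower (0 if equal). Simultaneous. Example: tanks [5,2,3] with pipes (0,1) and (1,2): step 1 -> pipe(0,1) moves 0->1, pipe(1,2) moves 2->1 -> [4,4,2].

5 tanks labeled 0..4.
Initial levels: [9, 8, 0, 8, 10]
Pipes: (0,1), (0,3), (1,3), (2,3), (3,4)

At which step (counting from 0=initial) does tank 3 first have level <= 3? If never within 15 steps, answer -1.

Step 1: flows [0->1,0->3,1=3,3->2,4->3] -> levels [7 9 1 9 9]
Step 2: flows [1->0,3->0,1=3,3->2,3=4] -> levels [9 8 2 7 9]
Step 3: flows [0->1,0->3,1->3,3->2,4->3] -> levels [7 8 3 9 8]
Step 4: flows [1->0,3->0,3->1,3->2,3->4] -> levels [9 8 4 5 9]
Step 5: flows [0->1,0->3,1->3,3->2,4->3] -> levels [7 8 5 7 8]
Step 6: flows [1->0,0=3,1->3,3->2,4->3] -> levels [8 6 6 8 7]
Step 7: flows [0->1,0=3,3->1,3->2,3->4] -> levels [7 8 7 5 8]
Step 8: flows [1->0,0->3,1->3,2->3,4->3] -> levels [7 6 6 9 7]
Step 9: flows [0->1,3->0,3->1,3->2,3->4] -> levels [7 8 7 5 8]
  -> period-2 cycle (repeats step 7); tank 3 never drops to <=3
Tank 3 never reaches <=3 within 15 steps

Answer: -1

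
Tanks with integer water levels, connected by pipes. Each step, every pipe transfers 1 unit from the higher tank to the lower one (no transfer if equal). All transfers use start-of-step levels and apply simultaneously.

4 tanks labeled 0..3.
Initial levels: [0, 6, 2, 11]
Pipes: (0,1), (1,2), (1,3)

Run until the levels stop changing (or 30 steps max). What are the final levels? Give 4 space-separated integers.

Answer: 5 4 5 5

Derivation:
Step 1: flows [1->0,1->2,3->1] -> levels [1 5 3 10]
Step 2: flows [1->0,1->2,3->1] -> levels [2 4 4 9]
Step 3: flows [1->0,1=2,3->1] -> levels [3 4 4 8]
Step 4: flows [1->0,1=2,3->1] -> levels [4 4 4 7]
Step 5: flows [0=1,1=2,3->1] -> levels [4 5 4 6]
Step 6: flows [1->0,1->2,3->1] -> levels [5 4 5 5]
Step 7: flows [0->1,2->1,3->1] -> levels [4 7 4 4]
Step 8: flows [1->0,1->2,1->3] -> levels [5 4 5 5]
  -> period-2 cycle: step 8 state = step 6 state; never stabilizes
  -> state at step 30: (30-6) mod 2 = 0, same as step 6 -> [5 4 5 5]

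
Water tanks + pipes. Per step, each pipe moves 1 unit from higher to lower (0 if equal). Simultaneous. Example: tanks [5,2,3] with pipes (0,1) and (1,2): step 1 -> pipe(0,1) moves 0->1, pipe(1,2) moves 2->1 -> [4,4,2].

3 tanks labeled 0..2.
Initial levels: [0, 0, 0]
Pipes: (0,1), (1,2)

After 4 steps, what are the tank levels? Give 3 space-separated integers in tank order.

Step 1: flows [0=1,1=2] -> levels [0 0 0]
  -> stable; steps 2..4 unchanged -> [0 0 0]

Answer: 0 0 0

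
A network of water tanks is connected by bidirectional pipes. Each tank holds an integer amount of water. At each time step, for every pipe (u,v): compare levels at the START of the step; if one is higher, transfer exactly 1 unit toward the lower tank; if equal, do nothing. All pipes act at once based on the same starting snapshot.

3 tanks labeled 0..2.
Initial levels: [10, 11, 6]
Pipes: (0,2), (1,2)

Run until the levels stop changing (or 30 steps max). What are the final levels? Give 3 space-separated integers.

Answer: 8 9 10

Derivation:
Step 1: flows [0->2,1->2] -> levels [9 10 8]
Step 2: flows [0->2,1->2] -> levels [8 9 10]
Step 3: flows [2->0,2->1] -> levels [9 10 8]
  -> period-2 cycle: step 3 state = step 1 state; never stabilizes
  -> state at step 30: (30-1) mod 2 = 1, same as step 2 -> [8 9 10]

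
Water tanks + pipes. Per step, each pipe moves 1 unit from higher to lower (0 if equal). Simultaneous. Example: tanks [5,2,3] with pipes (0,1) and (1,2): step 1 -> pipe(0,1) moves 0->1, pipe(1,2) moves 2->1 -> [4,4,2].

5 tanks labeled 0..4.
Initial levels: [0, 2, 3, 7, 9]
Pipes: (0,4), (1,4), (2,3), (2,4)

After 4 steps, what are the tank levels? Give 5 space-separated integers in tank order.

Answer: 4 4 5 5 3

Derivation:
Step 1: flows [4->0,4->1,3->2,4->2] -> levels [1 3 5 6 6]
Step 2: flows [4->0,4->1,3->2,4->2] -> levels [2 4 7 5 3]
Step 3: flows [4->0,1->4,2->3,2->4] -> levels [3 3 5 6 4]
Step 4: flows [4->0,4->1,3->2,2->4] -> levels [4 4 5 5 3]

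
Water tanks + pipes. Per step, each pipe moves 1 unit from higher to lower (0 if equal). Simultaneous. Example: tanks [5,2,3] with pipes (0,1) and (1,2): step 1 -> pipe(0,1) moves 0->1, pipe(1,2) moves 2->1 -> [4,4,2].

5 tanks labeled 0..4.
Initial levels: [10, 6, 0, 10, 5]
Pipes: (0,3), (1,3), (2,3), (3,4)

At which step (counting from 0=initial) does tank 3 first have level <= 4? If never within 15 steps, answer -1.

Step 1: flows [0=3,3->1,3->2,3->4] -> levels [10 7 1 7 6]
Step 2: flows [0->3,1=3,3->2,3->4] -> levels [9 7 2 6 7]
Step 3: flows [0->3,1->3,3->2,4->3] -> levels [8 6 3 8 6]
Step 4: flows [0=3,3->1,3->2,3->4] -> levels [8 7 4 5 7]
Step 5: flows [0->3,1->3,3->2,4->3] -> levels [7 6 5 7 6]
Step 6: flows [0=3,3->1,3->2,3->4] -> levels [7 7 6 4 7]
Tank 3 first reaches <=4 at step 6

Answer: 6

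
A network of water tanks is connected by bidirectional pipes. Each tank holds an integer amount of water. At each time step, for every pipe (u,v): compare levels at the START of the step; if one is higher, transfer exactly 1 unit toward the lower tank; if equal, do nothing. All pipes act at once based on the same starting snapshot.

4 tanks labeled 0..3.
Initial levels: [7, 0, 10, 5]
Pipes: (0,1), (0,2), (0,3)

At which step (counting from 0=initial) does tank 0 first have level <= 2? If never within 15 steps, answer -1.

Answer: -1

Derivation:
Step 1: flows [0->1,2->0,0->3] -> levels [6 1 9 6]
Step 2: flows [0->1,2->0,0=3] -> levels [6 2 8 6]
Step 3: flows [0->1,2->0,0=3] -> levels [6 3 7 6]
Step 4: flows [0->1,2->0,0=3] -> levels [6 4 6 6]
Step 5: flows [0->1,0=2,0=3] -> levels [5 5 6 6]
Step 6: flows [0=1,2->0,3->0] -> levels [7 5 5 5]
Step 7: flows [0->1,0->2,0->3] -> levels [4 6 6 6]
Step 8: flows [1->0,2->0,3->0] -> levels [7 5 5 5]
  -> period-2 cycle (repeats step 6); tank 0 never drops to <=2
Tank 0 never reaches <=2 within 15 steps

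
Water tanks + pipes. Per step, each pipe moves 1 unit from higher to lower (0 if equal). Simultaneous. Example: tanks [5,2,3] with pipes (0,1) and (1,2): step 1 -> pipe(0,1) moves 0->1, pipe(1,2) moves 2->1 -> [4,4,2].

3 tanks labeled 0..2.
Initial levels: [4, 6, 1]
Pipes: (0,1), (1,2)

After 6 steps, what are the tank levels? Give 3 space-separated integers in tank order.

Answer: 3 5 3

Derivation:
Step 1: flows [1->0,1->2] -> levels [5 4 2]
Step 2: flows [0->1,1->2] -> levels [4 4 3]
Step 3: flows [0=1,1->2] -> levels [4 3 4]
Step 4: flows [0->1,2->1] -> levels [3 5 3]
Step 5: flows [1->0,1->2] -> levels [4 3 4]
  -> period-2 cycle: step 5 state = step 3 state
  -> state at step 6: (6-3) mod 2 = 1, same as step 4 -> [3 5 3]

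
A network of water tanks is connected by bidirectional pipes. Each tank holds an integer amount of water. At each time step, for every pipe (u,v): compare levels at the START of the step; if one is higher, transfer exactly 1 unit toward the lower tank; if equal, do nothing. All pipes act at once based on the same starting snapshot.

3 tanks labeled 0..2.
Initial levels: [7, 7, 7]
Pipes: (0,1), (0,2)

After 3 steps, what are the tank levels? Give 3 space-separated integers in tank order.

Step 1: flows [0=1,0=2] -> levels [7 7 7]
  -> stable; steps 2..3 unchanged -> [7 7 7]

Answer: 7 7 7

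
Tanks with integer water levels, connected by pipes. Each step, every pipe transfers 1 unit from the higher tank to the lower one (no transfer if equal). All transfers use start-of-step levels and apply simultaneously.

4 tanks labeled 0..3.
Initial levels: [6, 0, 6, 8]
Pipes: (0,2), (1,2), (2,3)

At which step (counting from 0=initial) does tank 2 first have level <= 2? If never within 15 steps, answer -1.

Step 1: flows [0=2,2->1,3->2] -> levels [6 1 6 7]
Step 2: flows [0=2,2->1,3->2] -> levels [6 2 6 6]
Step 3: flows [0=2,2->1,2=3] -> levels [6 3 5 6]
Step 4: flows [0->2,2->1,3->2] -> levels [5 4 6 5]
Step 5: flows [2->0,2->1,2->3] -> levels [6 5 3 6]
Step 6: flows [0->2,1->2,3->2] -> levels [5 4 6 5]
  -> period-2 cycle (repeats step 4); tank 2 never drops to <=2
Tank 2 never reaches <=2 within 15 steps

Answer: -1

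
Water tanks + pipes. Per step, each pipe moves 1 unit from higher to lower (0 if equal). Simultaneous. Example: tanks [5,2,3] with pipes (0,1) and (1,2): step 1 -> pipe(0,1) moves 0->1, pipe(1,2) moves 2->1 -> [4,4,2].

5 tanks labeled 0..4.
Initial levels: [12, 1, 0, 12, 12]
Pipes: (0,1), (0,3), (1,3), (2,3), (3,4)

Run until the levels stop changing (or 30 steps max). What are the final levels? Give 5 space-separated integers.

Step 1: flows [0->1,0=3,3->1,3->2,3=4] -> levels [11 3 1 10 12]
Step 2: flows [0->1,0->3,3->1,3->2,4->3] -> levels [9 5 2 10 11]
Step 3: flows [0->1,3->0,3->1,3->2,4->3] -> levels [9 7 3 8 10]
Step 4: flows [0->1,0->3,3->1,3->2,4->3] -> levels [7 9 4 8 9]
Step 5: flows [1->0,3->0,1->3,3->2,4->3] -> levels [9 7 5 8 8]
Step 6: flows [0->1,0->3,3->1,3->2,3=4] -> levels [7 9 6 7 8]
Step 7: flows [1->0,0=3,1->3,3->2,4->3] -> levels [8 7 7 8 7]
Step 8: flows [0->1,0=3,3->1,3->2,3->4] -> levels [7 9 8 5 8]
Step 9: flows [1->0,0->3,1->3,2->3,4->3] -> levels [7 7 7 9 7]
Step 10: flows [0=1,3->0,3->1,3->2,3->4] -> levels [8 8 8 5 8]
Step 11: flows [0=1,0->3,1->3,2->3,4->3] -> levels [7 7 7 9 7]
  -> period-2 cycle: step 11 state = step 9 state; never stabilizes
  -> state at step 30: (30-9) mod 2 = 1, same as step 10 -> [8 8 8 5 8]

Answer: 8 8 8 5 8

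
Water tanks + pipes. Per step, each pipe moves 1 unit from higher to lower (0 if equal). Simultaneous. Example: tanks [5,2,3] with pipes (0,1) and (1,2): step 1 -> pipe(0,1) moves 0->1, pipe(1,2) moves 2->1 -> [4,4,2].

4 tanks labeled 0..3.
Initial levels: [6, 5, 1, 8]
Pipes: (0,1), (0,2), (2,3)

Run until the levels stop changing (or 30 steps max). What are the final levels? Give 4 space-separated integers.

Step 1: flows [0->1,0->2,3->2] -> levels [4 6 3 7]
Step 2: flows [1->0,0->2,3->2] -> levels [4 5 5 6]
Step 3: flows [1->0,2->0,3->2] -> levels [6 4 5 5]
Step 4: flows [0->1,0->2,2=3] -> levels [4 5 6 5]
Step 5: flows [1->0,2->0,2->3] -> levels [6 4 4 6]
Step 6: flows [0->1,0->2,3->2] -> levels [4 5 6 5]
  -> period-2 cycle: step 6 state = step 4 state; never stabilizes
  -> state at step 30: (30-4) mod 2 = 0, same as step 4 -> [4 5 6 5]

Answer: 4 5 6 5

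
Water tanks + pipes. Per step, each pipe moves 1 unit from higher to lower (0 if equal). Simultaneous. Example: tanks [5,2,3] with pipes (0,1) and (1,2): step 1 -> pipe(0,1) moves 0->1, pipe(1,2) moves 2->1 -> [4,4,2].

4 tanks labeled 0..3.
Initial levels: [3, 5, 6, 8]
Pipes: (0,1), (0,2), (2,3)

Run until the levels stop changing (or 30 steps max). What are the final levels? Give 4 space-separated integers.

Answer: 4 6 7 5

Derivation:
Step 1: flows [1->0,2->0,3->2] -> levels [5 4 6 7]
Step 2: flows [0->1,2->0,3->2] -> levels [5 5 6 6]
Step 3: flows [0=1,2->0,2=3] -> levels [6 5 5 6]
Step 4: flows [0->1,0->2,3->2] -> levels [4 6 7 5]
Step 5: flows [1->0,2->0,2->3] -> levels [6 5 5 6]
  -> period-2 cycle: step 5 state = step 3 state; never stabilizes
  -> state at step 30: (30-3) mod 2 = 1, same as step 4 -> [4 6 7 5]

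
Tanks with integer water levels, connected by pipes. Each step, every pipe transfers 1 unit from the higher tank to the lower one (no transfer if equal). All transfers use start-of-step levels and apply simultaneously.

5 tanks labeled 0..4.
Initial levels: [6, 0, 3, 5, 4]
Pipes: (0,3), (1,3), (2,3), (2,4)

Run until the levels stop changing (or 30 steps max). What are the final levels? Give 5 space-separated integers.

Step 1: flows [0->3,3->1,3->2,4->2] -> levels [5 1 5 4 3]
Step 2: flows [0->3,3->1,2->3,2->4] -> levels [4 2 3 5 4]
Step 3: flows [3->0,3->1,3->2,4->2] -> levels [5 3 5 2 3]
Step 4: flows [0->3,1->3,2->3,2->4] -> levels [4 2 3 5 4]
  -> period-2 cycle: step 4 state = step 2 state; never stabilizes
  -> state at step 30: (30-2) mod 2 = 0, same as step 2 -> [4 2 3 5 4]

Answer: 4 2 3 5 4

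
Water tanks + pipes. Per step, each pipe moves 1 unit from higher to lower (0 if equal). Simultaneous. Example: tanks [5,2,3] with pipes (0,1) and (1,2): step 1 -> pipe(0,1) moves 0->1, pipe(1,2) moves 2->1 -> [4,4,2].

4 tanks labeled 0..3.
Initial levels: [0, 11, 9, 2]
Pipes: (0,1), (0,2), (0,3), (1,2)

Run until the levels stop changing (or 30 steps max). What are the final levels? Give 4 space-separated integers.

Answer: 7 5 5 5

Derivation:
Step 1: flows [1->0,2->0,3->0,1->2] -> levels [3 9 9 1]
Step 2: flows [1->0,2->0,0->3,1=2] -> levels [4 8 8 2]
Step 3: flows [1->0,2->0,0->3,1=2] -> levels [5 7 7 3]
Step 4: flows [1->0,2->0,0->3,1=2] -> levels [6 6 6 4]
Step 5: flows [0=1,0=2,0->3,1=2] -> levels [5 6 6 5]
Step 6: flows [1->0,2->0,0=3,1=2] -> levels [7 5 5 5]
Step 7: flows [0->1,0->2,0->3,1=2] -> levels [4 6 6 6]
Step 8: flows [1->0,2->0,3->0,1=2] -> levels [7 5 5 5]
  -> period-2 cycle: step 8 state = step 6 state; never stabilizes
  -> state at step 30: (30-6) mod 2 = 0, same as step 6 -> [7 5 5 5]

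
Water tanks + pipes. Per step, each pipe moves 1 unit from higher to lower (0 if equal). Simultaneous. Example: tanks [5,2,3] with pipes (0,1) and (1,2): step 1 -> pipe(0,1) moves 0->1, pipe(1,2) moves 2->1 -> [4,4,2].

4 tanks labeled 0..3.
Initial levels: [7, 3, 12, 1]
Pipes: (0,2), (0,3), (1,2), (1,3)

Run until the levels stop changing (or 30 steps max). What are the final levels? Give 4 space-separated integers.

Answer: 5 4 7 7

Derivation:
Step 1: flows [2->0,0->3,2->1,1->3] -> levels [7 3 10 3]
Step 2: flows [2->0,0->3,2->1,1=3] -> levels [7 4 8 4]
Step 3: flows [2->0,0->3,2->1,1=3] -> levels [7 5 6 5]
Step 4: flows [0->2,0->3,2->1,1=3] -> levels [5 6 6 6]
Step 5: flows [2->0,3->0,1=2,1=3] -> levels [7 6 5 5]
Step 6: flows [0->2,0->3,1->2,1->3] -> levels [5 4 7 7]
Step 7: flows [2->0,3->0,2->1,3->1] -> levels [7 6 5 5]
  -> period-2 cycle: step 7 state = step 5 state; never stabilizes
  -> state at step 30: (30-5) mod 2 = 1, same as step 6 -> [5 4 7 7]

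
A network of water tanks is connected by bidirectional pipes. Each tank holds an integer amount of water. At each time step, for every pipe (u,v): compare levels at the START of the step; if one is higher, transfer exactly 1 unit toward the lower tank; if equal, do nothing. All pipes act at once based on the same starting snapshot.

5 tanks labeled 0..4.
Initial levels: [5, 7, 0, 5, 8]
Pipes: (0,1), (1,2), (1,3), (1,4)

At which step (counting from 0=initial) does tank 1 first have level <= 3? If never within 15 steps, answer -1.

Step 1: flows [1->0,1->2,1->3,4->1] -> levels [6 5 1 6 7]
Step 2: flows [0->1,1->2,3->1,4->1] -> levels [5 7 2 5 6]
Step 3: flows [1->0,1->2,1->3,1->4] -> levels [6 3 3 6 7]
Tank 1 first reaches <=3 at step 3

Answer: 3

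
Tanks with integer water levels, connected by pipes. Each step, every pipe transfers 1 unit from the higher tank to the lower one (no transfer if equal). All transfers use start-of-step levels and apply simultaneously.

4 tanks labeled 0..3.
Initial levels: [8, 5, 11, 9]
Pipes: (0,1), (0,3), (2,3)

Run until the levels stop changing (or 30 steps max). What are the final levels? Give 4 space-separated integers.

Answer: 7 9 8 9

Derivation:
Step 1: flows [0->1,3->0,2->3] -> levels [8 6 10 9]
Step 2: flows [0->1,3->0,2->3] -> levels [8 7 9 9]
Step 3: flows [0->1,3->0,2=3] -> levels [8 8 9 8]
Step 4: flows [0=1,0=3,2->3] -> levels [8 8 8 9]
Step 5: flows [0=1,3->0,3->2] -> levels [9 8 9 7]
Step 6: flows [0->1,0->3,2->3] -> levels [7 9 8 9]
Step 7: flows [1->0,3->0,3->2] -> levels [9 8 9 7]
  -> period-2 cycle: step 7 state = step 5 state; never stabilizes
  -> state at step 30: (30-5) mod 2 = 1, same as step 6 -> [7 9 8 9]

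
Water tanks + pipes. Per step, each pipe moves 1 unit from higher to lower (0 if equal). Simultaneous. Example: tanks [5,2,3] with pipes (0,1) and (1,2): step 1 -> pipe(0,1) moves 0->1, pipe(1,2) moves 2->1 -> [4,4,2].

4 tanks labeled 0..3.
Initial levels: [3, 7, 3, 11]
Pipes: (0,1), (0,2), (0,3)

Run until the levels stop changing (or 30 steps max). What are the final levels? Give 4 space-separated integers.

Step 1: flows [1->0,0=2,3->0] -> levels [5 6 3 10]
Step 2: flows [1->0,0->2,3->0] -> levels [6 5 4 9]
Step 3: flows [0->1,0->2,3->0] -> levels [5 6 5 8]
Step 4: flows [1->0,0=2,3->0] -> levels [7 5 5 7]
Step 5: flows [0->1,0->2,0=3] -> levels [5 6 6 7]
Step 6: flows [1->0,2->0,3->0] -> levels [8 5 5 6]
Step 7: flows [0->1,0->2,0->3] -> levels [5 6 6 7]
  -> period-2 cycle: step 7 state = step 5 state; never stabilizes
  -> state at step 30: (30-5) mod 2 = 1, same as step 6 -> [8 5 5 6]

Answer: 8 5 5 6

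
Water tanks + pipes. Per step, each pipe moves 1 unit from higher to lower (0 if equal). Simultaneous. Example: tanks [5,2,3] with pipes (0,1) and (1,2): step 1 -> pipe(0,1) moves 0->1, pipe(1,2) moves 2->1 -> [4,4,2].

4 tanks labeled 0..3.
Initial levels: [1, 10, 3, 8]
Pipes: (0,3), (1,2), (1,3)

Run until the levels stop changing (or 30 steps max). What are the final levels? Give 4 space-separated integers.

Answer: 6 7 5 4

Derivation:
Step 1: flows [3->0,1->2,1->3] -> levels [2 8 4 8]
Step 2: flows [3->0,1->2,1=3] -> levels [3 7 5 7]
Step 3: flows [3->0,1->2,1=3] -> levels [4 6 6 6]
Step 4: flows [3->0,1=2,1=3] -> levels [5 6 6 5]
Step 5: flows [0=3,1=2,1->3] -> levels [5 5 6 6]
Step 6: flows [3->0,2->1,3->1] -> levels [6 7 5 4]
Step 7: flows [0->3,1->2,1->3] -> levels [5 5 6 6]
  -> period-2 cycle: step 7 state = step 5 state; never stabilizes
  -> state at step 30: (30-5) mod 2 = 1, same as step 6 -> [6 7 5 4]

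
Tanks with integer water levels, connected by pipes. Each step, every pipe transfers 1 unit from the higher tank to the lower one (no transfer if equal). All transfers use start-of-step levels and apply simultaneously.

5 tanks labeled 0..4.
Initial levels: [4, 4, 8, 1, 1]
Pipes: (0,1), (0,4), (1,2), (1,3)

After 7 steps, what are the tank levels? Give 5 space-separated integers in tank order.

Answer: 2 6 3 3 4

Derivation:
Step 1: flows [0=1,0->4,2->1,1->3] -> levels [3 4 7 2 2]
Step 2: flows [1->0,0->4,2->1,1->3] -> levels [3 3 6 3 3]
Step 3: flows [0=1,0=4,2->1,1=3] -> levels [3 4 5 3 3]
Step 4: flows [1->0,0=4,2->1,1->3] -> levels [4 3 4 4 3]
Step 5: flows [0->1,0->4,2->1,3->1] -> levels [2 6 3 3 4]
Step 6: flows [1->0,4->0,1->2,1->3] -> levels [4 3 4 4 3]
  -> period-2 cycle: step 6 state = step 4 state
  -> state at step 7: (7-4) mod 2 = 1, same as step 5 -> [2 6 3 3 4]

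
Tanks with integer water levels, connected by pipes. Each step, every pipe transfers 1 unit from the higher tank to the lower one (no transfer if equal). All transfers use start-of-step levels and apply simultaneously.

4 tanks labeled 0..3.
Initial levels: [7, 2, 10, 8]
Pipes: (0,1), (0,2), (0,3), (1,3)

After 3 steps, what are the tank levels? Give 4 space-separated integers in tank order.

Step 1: flows [0->1,2->0,3->0,3->1] -> levels [8 4 9 6]
Step 2: flows [0->1,2->0,0->3,3->1] -> levels [7 6 8 6]
Step 3: flows [0->1,2->0,0->3,1=3] -> levels [6 7 7 7]

Answer: 6 7 7 7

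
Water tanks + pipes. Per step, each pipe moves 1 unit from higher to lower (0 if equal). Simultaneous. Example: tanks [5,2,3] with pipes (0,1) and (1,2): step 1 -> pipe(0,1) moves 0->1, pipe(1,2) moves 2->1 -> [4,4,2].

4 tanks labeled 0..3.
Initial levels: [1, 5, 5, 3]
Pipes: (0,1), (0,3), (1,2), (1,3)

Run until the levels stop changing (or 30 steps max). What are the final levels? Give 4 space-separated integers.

Step 1: flows [1->0,3->0,1=2,1->3] -> levels [3 3 5 3]
Step 2: flows [0=1,0=3,2->1,1=3] -> levels [3 4 4 3]
Step 3: flows [1->0,0=3,1=2,1->3] -> levels [4 2 4 4]
Step 4: flows [0->1,0=3,2->1,3->1] -> levels [3 5 3 3]
Step 5: flows [1->0,0=3,1->2,1->3] -> levels [4 2 4 4]
  -> period-2 cycle: step 5 state = step 3 state; never stabilizes
  -> state at step 30: (30-3) mod 2 = 1, same as step 4 -> [3 5 3 3]

Answer: 3 5 3 3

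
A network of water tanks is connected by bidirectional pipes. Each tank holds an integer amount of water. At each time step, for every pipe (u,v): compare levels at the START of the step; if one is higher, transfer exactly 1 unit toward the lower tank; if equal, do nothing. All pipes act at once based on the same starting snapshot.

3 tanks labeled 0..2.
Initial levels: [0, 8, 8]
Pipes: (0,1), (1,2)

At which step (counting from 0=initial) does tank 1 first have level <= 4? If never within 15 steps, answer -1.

Answer: 7

Derivation:
Step 1: flows [1->0,1=2] -> levels [1 7 8]
Step 2: flows [1->0,2->1] -> levels [2 7 7]
Step 3: flows [1->0,1=2] -> levels [3 6 7]
Step 4: flows [1->0,2->1] -> levels [4 6 6]
Step 5: flows [1->0,1=2] -> levels [5 5 6]
Step 6: flows [0=1,2->1] -> levels [5 6 5]
Step 7: flows [1->0,1->2] -> levels [6 4 6]
Tank 1 first reaches <=4 at step 7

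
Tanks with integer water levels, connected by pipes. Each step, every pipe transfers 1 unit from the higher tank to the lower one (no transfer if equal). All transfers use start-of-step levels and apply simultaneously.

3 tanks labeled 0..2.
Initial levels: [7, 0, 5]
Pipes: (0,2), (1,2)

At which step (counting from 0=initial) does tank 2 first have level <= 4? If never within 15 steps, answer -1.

Answer: 3

Derivation:
Step 1: flows [0->2,2->1] -> levels [6 1 5]
Step 2: flows [0->2,2->1] -> levels [5 2 5]
Step 3: flows [0=2,2->1] -> levels [5 3 4]
Tank 2 first reaches <=4 at step 3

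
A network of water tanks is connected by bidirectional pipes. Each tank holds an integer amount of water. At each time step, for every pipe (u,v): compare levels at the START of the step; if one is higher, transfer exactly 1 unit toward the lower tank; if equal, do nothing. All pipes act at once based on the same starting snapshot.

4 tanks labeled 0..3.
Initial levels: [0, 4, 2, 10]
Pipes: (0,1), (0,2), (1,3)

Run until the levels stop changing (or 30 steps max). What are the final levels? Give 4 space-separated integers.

Step 1: flows [1->0,2->0,3->1] -> levels [2 4 1 9]
Step 2: flows [1->0,0->2,3->1] -> levels [2 4 2 8]
Step 3: flows [1->0,0=2,3->1] -> levels [3 4 2 7]
Step 4: flows [1->0,0->2,3->1] -> levels [3 4 3 6]
Step 5: flows [1->0,0=2,3->1] -> levels [4 4 3 5]
Step 6: flows [0=1,0->2,3->1] -> levels [3 5 4 4]
Step 7: flows [1->0,2->0,1->3] -> levels [5 3 3 5]
Step 8: flows [0->1,0->2,3->1] -> levels [3 5 4 4]
  -> period-2 cycle: step 8 state = step 6 state; never stabilizes
  -> state at step 30: (30-6) mod 2 = 0, same as step 6 -> [3 5 4 4]

Answer: 3 5 4 4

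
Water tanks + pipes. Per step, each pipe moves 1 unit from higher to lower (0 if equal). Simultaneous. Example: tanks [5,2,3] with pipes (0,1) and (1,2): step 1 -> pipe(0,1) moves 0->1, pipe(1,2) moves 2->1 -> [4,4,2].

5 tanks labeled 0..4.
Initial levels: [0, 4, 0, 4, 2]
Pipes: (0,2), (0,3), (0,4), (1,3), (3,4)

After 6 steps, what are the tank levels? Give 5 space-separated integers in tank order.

Step 1: flows [0=2,3->0,4->0,1=3,3->4] -> levels [2 4 0 2 2]
Step 2: flows [0->2,0=3,0=4,1->3,3=4] -> levels [1 3 1 3 2]
Step 3: flows [0=2,3->0,4->0,1=3,3->4] -> levels [3 3 1 1 2]
Step 4: flows [0->2,0->3,0->4,1->3,4->3] -> levels [0 2 2 4 2]
Step 5: flows [2->0,3->0,4->0,3->1,3->4] -> levels [3 3 1 1 2]
  -> period-2 cycle: step 5 state = step 3 state
  -> state at step 6: (6-3) mod 2 = 1, same as step 4 -> [0 2 2 4 2]

Answer: 0 2 2 4 2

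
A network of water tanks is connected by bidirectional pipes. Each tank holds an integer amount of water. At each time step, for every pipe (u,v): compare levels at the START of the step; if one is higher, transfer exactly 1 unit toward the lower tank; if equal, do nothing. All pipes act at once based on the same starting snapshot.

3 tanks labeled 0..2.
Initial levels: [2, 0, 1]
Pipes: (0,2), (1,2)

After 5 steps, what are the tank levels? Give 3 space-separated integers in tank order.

Step 1: flows [0->2,2->1] -> levels [1 1 1]
Step 2: flows [0=2,1=2] -> levels [1 1 1]
  -> stable; steps 3..5 unchanged -> [1 1 1]

Answer: 1 1 1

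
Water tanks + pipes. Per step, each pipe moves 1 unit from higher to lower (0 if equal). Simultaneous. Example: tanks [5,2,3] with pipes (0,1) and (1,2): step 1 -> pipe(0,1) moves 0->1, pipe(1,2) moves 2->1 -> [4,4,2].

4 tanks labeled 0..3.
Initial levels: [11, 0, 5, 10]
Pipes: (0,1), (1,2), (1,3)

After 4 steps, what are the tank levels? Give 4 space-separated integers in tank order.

Answer: 7 7 5 7

Derivation:
Step 1: flows [0->1,2->1,3->1] -> levels [10 3 4 9]
Step 2: flows [0->1,2->1,3->1] -> levels [9 6 3 8]
Step 3: flows [0->1,1->2,3->1] -> levels [8 7 4 7]
Step 4: flows [0->1,1->2,1=3] -> levels [7 7 5 7]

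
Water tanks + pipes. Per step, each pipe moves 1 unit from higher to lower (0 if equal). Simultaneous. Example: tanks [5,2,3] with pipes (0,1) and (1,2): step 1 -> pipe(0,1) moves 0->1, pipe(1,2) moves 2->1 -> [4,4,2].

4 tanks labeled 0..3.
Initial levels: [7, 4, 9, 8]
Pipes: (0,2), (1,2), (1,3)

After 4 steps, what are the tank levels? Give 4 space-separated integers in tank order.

Answer: 8 8 6 6

Derivation:
Step 1: flows [2->0,2->1,3->1] -> levels [8 6 7 7]
Step 2: flows [0->2,2->1,3->1] -> levels [7 8 7 6]
Step 3: flows [0=2,1->2,1->3] -> levels [7 6 8 7]
Step 4: flows [2->0,2->1,3->1] -> levels [8 8 6 6]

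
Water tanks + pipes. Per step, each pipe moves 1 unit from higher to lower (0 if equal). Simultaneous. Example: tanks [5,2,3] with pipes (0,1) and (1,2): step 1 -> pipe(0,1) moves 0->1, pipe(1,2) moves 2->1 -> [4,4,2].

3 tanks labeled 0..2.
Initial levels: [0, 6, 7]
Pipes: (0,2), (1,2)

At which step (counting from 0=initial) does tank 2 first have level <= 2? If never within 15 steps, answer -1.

Step 1: flows [2->0,2->1] -> levels [1 7 5]
Step 2: flows [2->0,1->2] -> levels [2 6 5]
Step 3: flows [2->0,1->2] -> levels [3 5 5]
Step 4: flows [2->0,1=2] -> levels [4 5 4]
Step 5: flows [0=2,1->2] -> levels [4 4 5]
Step 6: flows [2->0,2->1] -> levels [5 5 3]
Step 7: flows [0->2,1->2] -> levels [4 4 5]
  -> period-2 cycle (repeats step 5); tank 2 never drops to <=2
Tank 2 never reaches <=2 within 15 steps

Answer: -1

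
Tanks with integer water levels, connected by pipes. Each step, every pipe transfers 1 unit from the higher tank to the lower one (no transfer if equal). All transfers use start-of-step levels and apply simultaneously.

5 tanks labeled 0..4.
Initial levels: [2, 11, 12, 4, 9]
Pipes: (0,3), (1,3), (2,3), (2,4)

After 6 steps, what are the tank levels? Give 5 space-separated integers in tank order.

Answer: 6 7 7 9 9

Derivation:
Step 1: flows [3->0,1->3,2->3,2->4] -> levels [3 10 10 5 10]
Step 2: flows [3->0,1->3,2->3,2=4] -> levels [4 9 9 6 10]
Step 3: flows [3->0,1->3,2->3,4->2] -> levels [5 8 9 7 9]
Step 4: flows [3->0,1->3,2->3,2=4] -> levels [6 7 8 8 9]
Step 5: flows [3->0,3->1,2=3,4->2] -> levels [7 8 9 6 8]
Step 6: flows [0->3,1->3,2->3,2->4] -> levels [6 7 7 9 9]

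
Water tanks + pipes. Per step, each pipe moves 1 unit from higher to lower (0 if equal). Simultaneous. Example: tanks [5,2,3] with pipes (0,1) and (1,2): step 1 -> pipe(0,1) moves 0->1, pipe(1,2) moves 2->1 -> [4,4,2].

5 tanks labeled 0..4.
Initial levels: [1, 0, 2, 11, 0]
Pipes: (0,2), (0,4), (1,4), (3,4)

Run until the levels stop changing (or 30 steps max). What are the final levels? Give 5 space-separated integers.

Step 1: flows [2->0,0->4,1=4,3->4] -> levels [1 0 1 10 2]
Step 2: flows [0=2,4->0,4->1,3->4] -> levels [2 1 1 9 1]
Step 3: flows [0->2,0->4,1=4,3->4] -> levels [0 1 2 8 3]
Step 4: flows [2->0,4->0,4->1,3->4] -> levels [2 2 1 7 2]
Step 5: flows [0->2,0=4,1=4,3->4] -> levels [1 2 2 6 3]
Step 6: flows [2->0,4->0,4->1,3->4] -> levels [3 3 1 5 2]
Step 7: flows [0->2,0->4,1->4,3->4] -> levels [1 2 2 4 5]
Step 8: flows [2->0,4->0,4->1,4->3] -> levels [3 3 1 5 2]
  -> period-2 cycle: step 8 state = step 6 state; never stabilizes
  -> state at step 30: (30-6) mod 2 = 0, same as step 6 -> [3 3 1 5 2]

Answer: 3 3 1 5 2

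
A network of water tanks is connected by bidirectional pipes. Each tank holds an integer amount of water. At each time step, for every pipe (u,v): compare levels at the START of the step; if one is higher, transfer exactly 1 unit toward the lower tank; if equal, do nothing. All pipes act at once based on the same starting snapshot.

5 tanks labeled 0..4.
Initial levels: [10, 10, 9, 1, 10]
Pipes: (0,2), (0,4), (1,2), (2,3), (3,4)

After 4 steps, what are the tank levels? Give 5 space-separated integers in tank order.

Step 1: flows [0->2,0=4,1->2,2->3,4->3] -> levels [9 9 10 3 9]
Step 2: flows [2->0,0=4,2->1,2->3,4->3] -> levels [10 10 7 5 8]
Step 3: flows [0->2,0->4,1->2,2->3,4->3] -> levels [8 9 8 7 8]
Step 4: flows [0=2,0=4,1->2,2->3,4->3] -> levels [8 8 8 9 7]

Answer: 8 8 8 9 7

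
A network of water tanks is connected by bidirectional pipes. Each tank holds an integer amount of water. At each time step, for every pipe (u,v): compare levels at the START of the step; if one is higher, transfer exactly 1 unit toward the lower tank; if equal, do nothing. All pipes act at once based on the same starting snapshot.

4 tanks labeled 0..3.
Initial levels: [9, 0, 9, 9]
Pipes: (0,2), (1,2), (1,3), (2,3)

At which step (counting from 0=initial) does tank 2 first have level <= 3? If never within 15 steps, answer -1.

Step 1: flows [0=2,2->1,3->1,2=3] -> levels [9 2 8 8]
Step 2: flows [0->2,2->1,3->1,2=3] -> levels [8 4 8 7]
Step 3: flows [0=2,2->1,3->1,2->3] -> levels [8 6 6 7]
Step 4: flows [0->2,1=2,3->1,3->2] -> levels [7 7 8 5]
Step 5: flows [2->0,2->1,1->3,2->3] -> levels [8 7 5 7]
Step 6: flows [0->2,1->2,1=3,3->2] -> levels [7 6 8 6]
Step 7: flows [2->0,2->1,1=3,2->3] -> levels [8 7 5 7]
  -> period-2 cycle (repeats step 5); tank 2 never drops to <=3
Tank 2 never reaches <=3 within 15 steps

Answer: -1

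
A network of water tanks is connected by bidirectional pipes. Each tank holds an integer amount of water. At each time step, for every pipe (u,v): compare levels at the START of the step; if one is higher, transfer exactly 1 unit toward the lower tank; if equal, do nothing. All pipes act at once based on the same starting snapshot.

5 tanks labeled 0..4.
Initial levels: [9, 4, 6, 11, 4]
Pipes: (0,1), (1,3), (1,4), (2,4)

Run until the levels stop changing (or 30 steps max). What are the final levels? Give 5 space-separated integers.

Answer: 7 6 6 7 8

Derivation:
Step 1: flows [0->1,3->1,1=4,2->4] -> levels [8 6 5 10 5]
Step 2: flows [0->1,3->1,1->4,2=4] -> levels [7 7 5 9 6]
Step 3: flows [0=1,3->1,1->4,4->2] -> levels [7 7 6 8 6]
Step 4: flows [0=1,3->1,1->4,2=4] -> levels [7 7 6 7 7]
Step 5: flows [0=1,1=3,1=4,4->2] -> levels [7 7 7 7 6]
Step 6: flows [0=1,1=3,1->4,2->4] -> levels [7 6 6 7 8]
Step 7: flows [0->1,3->1,4->1,4->2] -> levels [6 9 7 6 6]
Step 8: flows [1->0,1->3,1->4,2->4] -> levels [7 6 6 7 8]
  -> period-2 cycle: step 8 state = step 6 state; never stabilizes
  -> state at step 30: (30-6) mod 2 = 0, same as step 6 -> [7 6 6 7 8]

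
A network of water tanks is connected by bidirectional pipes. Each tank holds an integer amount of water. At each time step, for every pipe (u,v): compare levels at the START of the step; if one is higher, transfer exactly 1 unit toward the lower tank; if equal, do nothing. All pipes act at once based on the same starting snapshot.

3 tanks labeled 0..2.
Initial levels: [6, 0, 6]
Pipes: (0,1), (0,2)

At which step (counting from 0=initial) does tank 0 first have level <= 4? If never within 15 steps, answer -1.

Step 1: flows [0->1,0=2] -> levels [5 1 6]
Step 2: flows [0->1,2->0] -> levels [5 2 5]
Step 3: flows [0->1,0=2] -> levels [4 3 5]
Tank 0 first reaches <=4 at step 3

Answer: 3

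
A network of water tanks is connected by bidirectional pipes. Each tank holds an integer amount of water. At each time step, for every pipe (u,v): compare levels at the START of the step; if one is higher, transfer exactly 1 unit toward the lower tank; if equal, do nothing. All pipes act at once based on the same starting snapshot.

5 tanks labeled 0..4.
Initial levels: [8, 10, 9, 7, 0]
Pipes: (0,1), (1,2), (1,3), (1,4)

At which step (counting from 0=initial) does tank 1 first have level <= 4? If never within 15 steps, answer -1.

Step 1: flows [1->0,1->2,1->3,1->4] -> levels [9 6 10 8 1]
Step 2: flows [0->1,2->1,3->1,1->4] -> levels [8 8 9 7 2]
Step 3: flows [0=1,2->1,1->3,1->4] -> levels [8 7 8 8 3]
Step 4: flows [0->1,2->1,3->1,1->4] -> levels [7 9 7 7 4]
Step 5: flows [1->0,1->2,1->3,1->4] -> levels [8 5 8 8 5]
Step 6: flows [0->1,2->1,3->1,1=4] -> levels [7 8 7 7 5]
Step 7: flows [1->0,1->2,1->3,1->4] -> levels [8 4 8 8 6]
Tank 1 first reaches <=4 at step 7

Answer: 7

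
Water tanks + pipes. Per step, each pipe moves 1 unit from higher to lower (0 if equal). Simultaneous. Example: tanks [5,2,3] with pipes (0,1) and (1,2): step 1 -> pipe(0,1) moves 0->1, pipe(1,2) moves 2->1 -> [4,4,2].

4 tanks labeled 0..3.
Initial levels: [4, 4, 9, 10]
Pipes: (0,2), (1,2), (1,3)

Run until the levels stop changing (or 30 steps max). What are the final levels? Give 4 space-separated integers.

Answer: 7 8 5 7

Derivation:
Step 1: flows [2->0,2->1,3->1] -> levels [5 6 7 9]
Step 2: flows [2->0,2->1,3->1] -> levels [6 8 5 8]
Step 3: flows [0->2,1->2,1=3] -> levels [5 7 7 8]
Step 4: flows [2->0,1=2,3->1] -> levels [6 8 6 7]
Step 5: flows [0=2,1->2,1->3] -> levels [6 6 7 8]
Step 6: flows [2->0,2->1,3->1] -> levels [7 8 5 7]
Step 7: flows [0->2,1->2,1->3] -> levels [6 6 7 8]
  -> period-2 cycle: step 7 state = step 5 state; never stabilizes
  -> state at step 30: (30-5) mod 2 = 1, same as step 6 -> [7 8 5 7]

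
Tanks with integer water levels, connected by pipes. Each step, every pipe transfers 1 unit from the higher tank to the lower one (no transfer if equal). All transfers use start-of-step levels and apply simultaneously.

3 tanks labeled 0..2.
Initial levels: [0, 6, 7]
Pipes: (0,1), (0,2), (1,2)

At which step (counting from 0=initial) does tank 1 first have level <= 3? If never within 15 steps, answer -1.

Step 1: flows [1->0,2->0,2->1] -> levels [2 6 5]
Step 2: flows [1->0,2->0,1->2] -> levels [4 4 5]
Step 3: flows [0=1,2->0,2->1] -> levels [5 5 3]
Step 4: flows [0=1,0->2,1->2] -> levels [4 4 5]
  -> period-2 cycle (repeats step 2); tank 1 never drops to <=3
Tank 1 never reaches <=3 within 15 steps

Answer: -1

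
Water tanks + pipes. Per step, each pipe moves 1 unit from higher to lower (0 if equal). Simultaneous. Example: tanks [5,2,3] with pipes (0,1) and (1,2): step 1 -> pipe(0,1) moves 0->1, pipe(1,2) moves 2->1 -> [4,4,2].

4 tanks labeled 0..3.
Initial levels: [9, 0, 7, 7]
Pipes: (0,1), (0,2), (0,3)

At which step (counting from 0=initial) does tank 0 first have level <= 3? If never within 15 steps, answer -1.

Answer: -1

Derivation:
Step 1: flows [0->1,0->2,0->3] -> levels [6 1 8 8]
Step 2: flows [0->1,2->0,3->0] -> levels [7 2 7 7]
Step 3: flows [0->1,0=2,0=3] -> levels [6 3 7 7]
Step 4: flows [0->1,2->0,3->0] -> levels [7 4 6 6]
Step 5: flows [0->1,0->2,0->3] -> levels [4 5 7 7]
Step 6: flows [1->0,2->0,3->0] -> levels [7 4 6 6]
  -> period-2 cycle (repeats step 4); tank 0 never drops to <=3
Tank 0 never reaches <=3 within 15 steps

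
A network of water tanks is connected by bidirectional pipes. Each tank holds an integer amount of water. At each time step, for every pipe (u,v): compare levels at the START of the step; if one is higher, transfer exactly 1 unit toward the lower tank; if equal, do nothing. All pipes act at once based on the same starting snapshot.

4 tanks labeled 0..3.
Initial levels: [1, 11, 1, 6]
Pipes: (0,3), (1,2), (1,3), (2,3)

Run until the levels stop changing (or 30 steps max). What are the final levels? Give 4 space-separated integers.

Answer: 5 5 5 4

Derivation:
Step 1: flows [3->0,1->2,1->3,3->2] -> levels [2 9 3 5]
Step 2: flows [3->0,1->2,1->3,3->2] -> levels [3 7 5 4]
Step 3: flows [3->0,1->2,1->3,2->3] -> levels [4 5 5 5]
Step 4: flows [3->0,1=2,1=3,2=3] -> levels [5 5 5 4]
Step 5: flows [0->3,1=2,1->3,2->3] -> levels [4 4 4 7]
Step 6: flows [3->0,1=2,3->1,3->2] -> levels [5 5 5 4]
  -> period-2 cycle: step 6 state = step 4 state; never stabilizes
  -> state at step 30: (30-4) mod 2 = 0, same as step 4 -> [5 5 5 4]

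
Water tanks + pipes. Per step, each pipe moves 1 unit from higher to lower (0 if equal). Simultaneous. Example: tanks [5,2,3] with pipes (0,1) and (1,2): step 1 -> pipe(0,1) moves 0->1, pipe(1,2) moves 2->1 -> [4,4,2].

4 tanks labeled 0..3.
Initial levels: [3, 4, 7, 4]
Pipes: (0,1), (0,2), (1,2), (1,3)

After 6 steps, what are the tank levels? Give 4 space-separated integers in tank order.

Step 1: flows [1->0,2->0,2->1,1=3] -> levels [5 4 5 4]
Step 2: flows [0->1,0=2,2->1,1=3] -> levels [4 6 4 4]
Step 3: flows [1->0,0=2,1->2,1->3] -> levels [5 3 5 5]
Step 4: flows [0->1,0=2,2->1,3->1] -> levels [4 6 4 4]
  -> period-2 cycle: step 4 state = step 2 state
  -> state at step 6: (6-2) mod 2 = 0, same as step 2 -> [4 6 4 4]

Answer: 4 6 4 4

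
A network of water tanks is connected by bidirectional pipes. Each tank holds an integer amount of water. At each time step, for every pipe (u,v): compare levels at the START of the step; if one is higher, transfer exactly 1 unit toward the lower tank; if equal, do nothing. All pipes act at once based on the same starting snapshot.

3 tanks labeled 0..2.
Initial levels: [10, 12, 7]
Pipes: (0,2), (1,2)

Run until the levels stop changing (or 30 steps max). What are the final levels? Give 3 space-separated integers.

Answer: 9 9 11

Derivation:
Step 1: flows [0->2,1->2] -> levels [9 11 9]
Step 2: flows [0=2,1->2] -> levels [9 10 10]
Step 3: flows [2->0,1=2] -> levels [10 10 9]
Step 4: flows [0->2,1->2] -> levels [9 9 11]
Step 5: flows [2->0,2->1] -> levels [10 10 9]
  -> period-2 cycle: step 5 state = step 3 state; never stabilizes
  -> state at step 30: (30-3) mod 2 = 1, same as step 4 -> [9 9 11]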